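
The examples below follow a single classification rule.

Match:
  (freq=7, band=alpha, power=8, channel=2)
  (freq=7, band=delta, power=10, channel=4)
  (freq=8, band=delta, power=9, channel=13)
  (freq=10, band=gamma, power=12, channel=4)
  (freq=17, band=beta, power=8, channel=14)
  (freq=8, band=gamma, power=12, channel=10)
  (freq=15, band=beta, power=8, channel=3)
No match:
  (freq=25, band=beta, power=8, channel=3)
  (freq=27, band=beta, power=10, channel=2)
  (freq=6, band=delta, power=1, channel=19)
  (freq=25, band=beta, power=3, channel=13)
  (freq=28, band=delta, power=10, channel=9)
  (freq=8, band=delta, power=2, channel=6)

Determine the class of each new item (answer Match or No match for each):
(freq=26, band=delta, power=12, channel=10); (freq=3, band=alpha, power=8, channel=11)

Rule: power ≥ 3 AND freq ≤ 17. This holds for each 'Match' example and fails for each 'No match' one.
(freq=26, band=delta, power=12, channel=10): No match (power = 12, freq = 26).
(freq=3, band=alpha, power=8, channel=11): Match (power = 8, freq = 3).

No match, Match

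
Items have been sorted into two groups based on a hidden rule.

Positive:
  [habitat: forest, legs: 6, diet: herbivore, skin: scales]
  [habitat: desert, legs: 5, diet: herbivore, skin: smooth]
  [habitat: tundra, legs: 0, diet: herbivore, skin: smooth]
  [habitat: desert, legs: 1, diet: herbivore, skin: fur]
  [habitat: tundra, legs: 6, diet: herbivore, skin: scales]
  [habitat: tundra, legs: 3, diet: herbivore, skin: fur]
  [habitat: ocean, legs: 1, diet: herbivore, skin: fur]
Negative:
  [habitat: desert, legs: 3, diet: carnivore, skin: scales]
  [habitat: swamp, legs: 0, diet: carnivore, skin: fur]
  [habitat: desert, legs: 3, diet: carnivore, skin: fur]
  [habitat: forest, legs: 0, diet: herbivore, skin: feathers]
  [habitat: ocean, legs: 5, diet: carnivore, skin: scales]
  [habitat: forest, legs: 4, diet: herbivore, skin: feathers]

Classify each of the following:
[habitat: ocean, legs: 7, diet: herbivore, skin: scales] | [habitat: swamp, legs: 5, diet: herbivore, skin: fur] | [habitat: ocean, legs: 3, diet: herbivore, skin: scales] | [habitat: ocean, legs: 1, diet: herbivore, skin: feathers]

Every 'Positive' example satisfies: skin is not feathers AND diet is herbivore. None of the 'Negative' examples do.
[habitat: ocean, legs: 7, diet: herbivore, skin: scales]: Positive (skin is scales, diet is herbivore).
[habitat: swamp, legs: 5, diet: herbivore, skin: fur]: Positive (skin is fur, diet is herbivore).
[habitat: ocean, legs: 3, diet: herbivore, skin: scales]: Positive (skin is scales, diet is herbivore).
[habitat: ocean, legs: 1, diet: herbivore, skin: feathers]: Negative (skin is feathers, diet is herbivore).

Positive, Positive, Positive, Negative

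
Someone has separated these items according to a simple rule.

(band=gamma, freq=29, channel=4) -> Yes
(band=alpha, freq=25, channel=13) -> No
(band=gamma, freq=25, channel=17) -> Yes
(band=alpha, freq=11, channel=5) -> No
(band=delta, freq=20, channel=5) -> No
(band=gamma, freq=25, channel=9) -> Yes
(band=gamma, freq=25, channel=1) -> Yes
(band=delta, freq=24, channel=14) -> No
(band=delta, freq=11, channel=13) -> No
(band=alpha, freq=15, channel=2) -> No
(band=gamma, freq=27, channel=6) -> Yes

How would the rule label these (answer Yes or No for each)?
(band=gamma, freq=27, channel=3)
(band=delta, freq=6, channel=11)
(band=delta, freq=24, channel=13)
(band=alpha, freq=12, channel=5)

Yes, No, No, No

'Yes' ⟺ band is gamma.
(band=gamma, freq=27, channel=3): band is gamma — satisfies this, so Yes.
(band=delta, freq=6, channel=11): band is delta — does not pass, so No.
(band=delta, freq=24, channel=13): band is delta — does not pass, so No.
(band=alpha, freq=12, channel=5): band is alpha — does not pass, so No.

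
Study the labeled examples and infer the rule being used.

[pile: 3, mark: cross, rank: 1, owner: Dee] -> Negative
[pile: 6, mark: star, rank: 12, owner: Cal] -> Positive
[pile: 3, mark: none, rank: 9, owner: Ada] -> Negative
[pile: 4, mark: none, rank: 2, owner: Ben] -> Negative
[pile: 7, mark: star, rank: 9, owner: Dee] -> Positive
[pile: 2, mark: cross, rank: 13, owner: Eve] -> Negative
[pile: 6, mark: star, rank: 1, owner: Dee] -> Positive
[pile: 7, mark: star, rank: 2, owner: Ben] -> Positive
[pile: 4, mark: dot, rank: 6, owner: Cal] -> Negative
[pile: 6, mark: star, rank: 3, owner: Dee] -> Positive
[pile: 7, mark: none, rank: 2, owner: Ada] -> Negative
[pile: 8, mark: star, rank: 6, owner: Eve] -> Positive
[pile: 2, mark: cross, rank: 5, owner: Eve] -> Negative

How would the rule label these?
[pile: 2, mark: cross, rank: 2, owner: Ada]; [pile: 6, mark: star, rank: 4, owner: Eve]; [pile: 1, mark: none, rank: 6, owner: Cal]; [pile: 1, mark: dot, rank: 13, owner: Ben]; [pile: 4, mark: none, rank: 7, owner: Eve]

Negative, Positive, Negative, Negative, Negative

A rule that fits every label: mark is star — true of each 'Positive' example, false of each 'Negative' one.
[pile: 2, mark: cross, rank: 2, owner: Ada] — mark is cross, hence Negative. [pile: 6, mark: star, rank: 4, owner: Eve] — mark is star, hence Positive. [pile: 1, mark: none, rank: 6, owner: Cal] — mark is none, hence Negative. [pile: 1, mark: dot, rank: 13, owner: Ben] — mark is dot, hence Negative. [pile: 4, mark: none, rank: 7, owner: Eve] — mark is none, hence Negative.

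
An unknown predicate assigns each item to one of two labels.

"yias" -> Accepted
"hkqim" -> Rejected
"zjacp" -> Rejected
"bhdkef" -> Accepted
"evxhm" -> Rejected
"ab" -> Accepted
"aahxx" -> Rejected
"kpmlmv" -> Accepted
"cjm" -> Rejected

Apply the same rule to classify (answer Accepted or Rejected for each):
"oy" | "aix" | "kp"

The distinguishing property — even length — holds for all the 'Accepted' cases and none of the 'Rejected' cases.
Accepted: "oy", since length 2. Rejected: "aix", since length 3. Accepted: "kp", since length 2.

Accepted, Rejected, Accepted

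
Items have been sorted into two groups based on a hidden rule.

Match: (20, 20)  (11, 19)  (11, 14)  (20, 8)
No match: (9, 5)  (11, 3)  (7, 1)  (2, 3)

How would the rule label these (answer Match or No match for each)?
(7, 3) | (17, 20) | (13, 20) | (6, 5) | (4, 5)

No match, Match, Match, No match, No match

A rule that fits every label: sum ≥ 25 — true of each 'Match' example, false of each 'No match' one.
(7, 3): 7+3 = 10, fails this test → No match. (17, 20): 17+20 = 37, qualifies → Match. (13, 20): 13+20 = 33, qualifies → Match. (6, 5): 6+5 = 11, fails this test → No match. (4, 5): 4+5 = 9, fails this test → No match.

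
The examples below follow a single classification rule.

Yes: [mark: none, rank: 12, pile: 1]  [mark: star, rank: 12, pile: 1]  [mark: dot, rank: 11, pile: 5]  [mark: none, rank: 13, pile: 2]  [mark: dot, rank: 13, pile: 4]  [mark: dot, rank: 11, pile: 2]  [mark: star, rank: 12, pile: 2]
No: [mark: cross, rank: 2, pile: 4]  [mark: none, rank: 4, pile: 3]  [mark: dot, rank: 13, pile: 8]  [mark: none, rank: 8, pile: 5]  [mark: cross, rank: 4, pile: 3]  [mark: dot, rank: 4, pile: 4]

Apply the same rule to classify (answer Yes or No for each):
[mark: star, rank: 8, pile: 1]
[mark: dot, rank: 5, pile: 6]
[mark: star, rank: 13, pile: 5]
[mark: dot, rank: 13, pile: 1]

The common property of the 'Yes' items is: rank ≥ 11 AND pile ≤ 5. No 'No' item has it.
[mark: star, rank: 8, pile: 1]: No (rank = 8, pile = 1). [mark: dot, rank: 5, pile: 6]: No (rank = 5, pile = 6). [mark: star, rank: 13, pile: 5]: Yes (rank = 13, pile = 5). [mark: dot, rank: 13, pile: 1]: Yes (rank = 13, pile = 1).

No, No, Yes, Yes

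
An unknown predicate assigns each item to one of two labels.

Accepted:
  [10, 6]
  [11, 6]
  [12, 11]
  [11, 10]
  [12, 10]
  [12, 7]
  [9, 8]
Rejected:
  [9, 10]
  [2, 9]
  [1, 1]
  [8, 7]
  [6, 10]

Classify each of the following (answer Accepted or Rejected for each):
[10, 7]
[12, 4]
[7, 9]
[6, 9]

A rule that fits every label: first > second AND sum ≥ 16 — true of each 'Accepted' example, false of each 'Rejected' one.
[10, 7]: Accepted (10 > 7, 10+7 = 17).
[12, 4]: Accepted (12 > 4, 12+4 = 16).
[7, 9]: Rejected (7 < 9, 7+9 = 16).
[6, 9]: Rejected (6 < 9, 6+9 = 15).

Accepted, Accepted, Rejected, Rejected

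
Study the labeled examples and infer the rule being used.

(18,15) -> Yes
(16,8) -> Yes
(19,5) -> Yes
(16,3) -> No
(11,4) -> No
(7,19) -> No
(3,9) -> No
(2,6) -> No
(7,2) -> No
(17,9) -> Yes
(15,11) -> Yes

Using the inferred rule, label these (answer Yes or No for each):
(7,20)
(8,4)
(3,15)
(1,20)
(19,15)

No, No, No, No, Yes

A rule that fits every label: first > second AND sum ≥ 24 — true of each 'Yes' example, false of each 'No' one.
(7,20): No (7 < 20, 7+20 = 27). (8,4): No (8 > 4, 8+4 = 12). (3,15): No (3 < 15, 3+15 = 18). (1,20): No (1 < 20, 1+20 = 21). (19,15): Yes (19 > 15, 19+15 = 34).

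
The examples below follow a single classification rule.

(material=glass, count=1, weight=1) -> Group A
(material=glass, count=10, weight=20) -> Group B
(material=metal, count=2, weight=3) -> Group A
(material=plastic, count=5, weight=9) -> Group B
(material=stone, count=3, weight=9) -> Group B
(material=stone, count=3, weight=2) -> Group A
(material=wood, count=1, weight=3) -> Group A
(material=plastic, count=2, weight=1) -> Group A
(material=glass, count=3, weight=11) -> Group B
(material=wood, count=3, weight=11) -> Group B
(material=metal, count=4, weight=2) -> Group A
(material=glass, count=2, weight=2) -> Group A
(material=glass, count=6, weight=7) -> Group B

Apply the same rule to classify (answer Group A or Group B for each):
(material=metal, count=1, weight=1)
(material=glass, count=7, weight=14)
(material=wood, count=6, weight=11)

Group A, Group B, Group B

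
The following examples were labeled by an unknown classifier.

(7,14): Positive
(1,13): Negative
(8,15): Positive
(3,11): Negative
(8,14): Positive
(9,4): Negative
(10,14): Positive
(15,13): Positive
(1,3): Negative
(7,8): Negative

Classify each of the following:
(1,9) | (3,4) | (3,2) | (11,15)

The distinguishing property — sum ≥ 21 — holds for all the 'Positive' cases and none of the 'Negative' cases.
(1,9) → 1+9 = 10 → Negative.
(3,4) → 3+4 = 7 → Negative.
(3,2) → 3+2 = 5 → Negative.
(11,15) → 11+15 = 26 → Positive.

Negative, Negative, Negative, Positive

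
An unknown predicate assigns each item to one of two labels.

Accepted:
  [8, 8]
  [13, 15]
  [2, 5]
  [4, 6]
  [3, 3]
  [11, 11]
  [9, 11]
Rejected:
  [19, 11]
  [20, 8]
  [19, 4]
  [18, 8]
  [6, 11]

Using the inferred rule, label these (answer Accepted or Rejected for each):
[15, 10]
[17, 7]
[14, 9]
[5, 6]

Every 'Accepted' example satisfies: |first − second| ≤ 3. None of the 'Rejected' examples do.

Rejected, Rejected, Rejected, Accepted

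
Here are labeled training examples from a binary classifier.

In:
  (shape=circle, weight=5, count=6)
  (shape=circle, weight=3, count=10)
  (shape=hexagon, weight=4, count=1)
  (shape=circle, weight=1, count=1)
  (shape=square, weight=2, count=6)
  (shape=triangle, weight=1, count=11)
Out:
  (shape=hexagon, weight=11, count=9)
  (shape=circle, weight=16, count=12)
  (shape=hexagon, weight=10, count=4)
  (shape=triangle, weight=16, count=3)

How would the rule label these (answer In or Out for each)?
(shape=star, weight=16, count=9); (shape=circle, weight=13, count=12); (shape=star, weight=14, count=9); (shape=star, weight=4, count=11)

Out, Out, Out, In

The distinguishing property — weight ≤ 5 — holds for all the 'In' cases and none of the 'Out' cases.
(shape=star, weight=16, count=9): Out (weight = 16). (shape=circle, weight=13, count=12): Out (weight = 13). (shape=star, weight=14, count=9): Out (weight = 14). (shape=star, weight=4, count=11): In (weight = 4).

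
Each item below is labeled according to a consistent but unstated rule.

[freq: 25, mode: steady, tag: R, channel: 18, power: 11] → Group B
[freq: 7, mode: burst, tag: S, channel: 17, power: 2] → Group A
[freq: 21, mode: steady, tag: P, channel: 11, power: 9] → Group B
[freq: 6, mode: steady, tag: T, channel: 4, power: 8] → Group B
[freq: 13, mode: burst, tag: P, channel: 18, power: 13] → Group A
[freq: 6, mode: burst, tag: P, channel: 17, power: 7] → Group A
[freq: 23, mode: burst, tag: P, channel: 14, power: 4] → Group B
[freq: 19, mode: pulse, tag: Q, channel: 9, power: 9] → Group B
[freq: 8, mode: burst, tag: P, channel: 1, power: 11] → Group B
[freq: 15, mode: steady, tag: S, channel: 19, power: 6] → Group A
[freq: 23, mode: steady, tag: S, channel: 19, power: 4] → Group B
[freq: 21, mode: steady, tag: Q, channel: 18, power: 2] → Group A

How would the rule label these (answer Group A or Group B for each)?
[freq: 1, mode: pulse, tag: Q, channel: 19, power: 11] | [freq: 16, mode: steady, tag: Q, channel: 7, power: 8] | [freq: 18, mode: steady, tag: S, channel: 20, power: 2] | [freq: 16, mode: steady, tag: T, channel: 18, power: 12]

Group A, Group B, Group A, Group A

'Group A' ⟺ channel ≥ 14 AND freq ≤ 21.
[freq: 1, mode: pulse, tag: Q, channel: 19, power: 11]: channel = 19, freq = 1, fits → Group A.
[freq: 16, mode: steady, tag: Q, channel: 7, power: 8]: channel = 7, freq = 16, does not satisfy this → Group B.
[freq: 18, mode: steady, tag: S, channel: 20, power: 2]: channel = 20, freq = 18, fits → Group A.
[freq: 16, mode: steady, tag: T, channel: 18, power: 12]: channel = 18, freq = 16, fits → Group A.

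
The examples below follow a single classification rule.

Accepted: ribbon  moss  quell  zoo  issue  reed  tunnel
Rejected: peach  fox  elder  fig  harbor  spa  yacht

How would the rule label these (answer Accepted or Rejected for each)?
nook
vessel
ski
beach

Accepted, Accepted, Rejected, Rejected

The pattern is that an item is 'Accepted' exactly when: has a double letter.
Accepted: nook, since 'oo' doubled.
Accepted: vessel, since 'ss' doubled.
Rejected: ski, since no doubled letter.
Rejected: beach, since no doubled letter.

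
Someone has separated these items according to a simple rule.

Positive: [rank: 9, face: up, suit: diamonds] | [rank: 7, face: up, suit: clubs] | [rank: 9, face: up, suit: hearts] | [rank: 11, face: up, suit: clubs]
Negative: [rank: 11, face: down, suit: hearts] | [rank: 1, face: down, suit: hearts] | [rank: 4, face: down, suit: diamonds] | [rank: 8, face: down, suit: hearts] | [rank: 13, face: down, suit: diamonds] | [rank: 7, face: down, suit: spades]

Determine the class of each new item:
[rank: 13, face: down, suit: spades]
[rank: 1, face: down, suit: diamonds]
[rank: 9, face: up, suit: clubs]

Negative, Negative, Positive

The distinguishing property — face is up — holds for all the 'Positive' cases and none of the 'Negative' cases.
[rank: 13, face: down, suit: spades]: face is down, doesn't match → Negative. [rank: 1, face: down, suit: diamonds]: face is down, doesn't match → Negative. [rank: 9, face: up, suit: clubs]: face is up, qualifies → Positive.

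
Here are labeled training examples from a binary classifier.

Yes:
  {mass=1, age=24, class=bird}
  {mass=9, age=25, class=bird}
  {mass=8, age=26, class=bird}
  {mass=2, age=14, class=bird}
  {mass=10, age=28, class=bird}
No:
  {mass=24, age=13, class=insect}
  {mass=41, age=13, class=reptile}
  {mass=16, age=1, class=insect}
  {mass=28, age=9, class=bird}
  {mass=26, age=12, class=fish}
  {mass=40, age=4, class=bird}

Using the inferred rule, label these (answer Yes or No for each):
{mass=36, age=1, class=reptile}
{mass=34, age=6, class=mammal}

No, No

'Yes' ⟺ age ≥ 14.
{mass=36, age=1, class=reptile}: age = 1, fails this test → No. {mass=34, age=6, class=mammal}: age = 6, fails this test → No.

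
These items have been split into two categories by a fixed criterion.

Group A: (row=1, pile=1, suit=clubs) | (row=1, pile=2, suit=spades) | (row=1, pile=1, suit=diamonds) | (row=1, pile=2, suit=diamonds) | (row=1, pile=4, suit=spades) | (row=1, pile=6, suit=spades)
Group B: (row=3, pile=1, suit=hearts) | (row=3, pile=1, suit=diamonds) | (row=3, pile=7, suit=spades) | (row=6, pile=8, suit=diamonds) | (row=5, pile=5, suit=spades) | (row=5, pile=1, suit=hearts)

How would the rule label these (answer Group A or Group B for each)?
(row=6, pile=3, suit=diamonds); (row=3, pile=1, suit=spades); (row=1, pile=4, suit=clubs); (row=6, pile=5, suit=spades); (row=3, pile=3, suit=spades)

Group B, Group B, Group A, Group B, Group B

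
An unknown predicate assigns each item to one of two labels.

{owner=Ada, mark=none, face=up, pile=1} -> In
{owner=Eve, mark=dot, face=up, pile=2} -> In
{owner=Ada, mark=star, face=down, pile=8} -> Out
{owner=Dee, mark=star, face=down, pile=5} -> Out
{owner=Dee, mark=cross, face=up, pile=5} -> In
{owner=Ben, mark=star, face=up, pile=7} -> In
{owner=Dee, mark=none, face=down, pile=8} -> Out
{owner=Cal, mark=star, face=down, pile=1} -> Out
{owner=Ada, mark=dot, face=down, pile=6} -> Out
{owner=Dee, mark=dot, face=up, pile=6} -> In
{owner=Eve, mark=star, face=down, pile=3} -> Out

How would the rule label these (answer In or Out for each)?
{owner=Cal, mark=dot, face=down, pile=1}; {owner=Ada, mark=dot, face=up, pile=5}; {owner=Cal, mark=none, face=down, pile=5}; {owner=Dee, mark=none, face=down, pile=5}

The distinguishing property — face is up — holds for all the 'In' cases and none of the 'Out' cases.

Out, In, Out, Out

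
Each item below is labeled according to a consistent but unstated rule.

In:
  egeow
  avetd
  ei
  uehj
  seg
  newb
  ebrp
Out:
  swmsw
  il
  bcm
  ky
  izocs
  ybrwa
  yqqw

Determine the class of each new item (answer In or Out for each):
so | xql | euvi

Looking at the examples, the only property every 'In' case has and every 'Out' case lacks is: contains 'e'.

Out, Out, In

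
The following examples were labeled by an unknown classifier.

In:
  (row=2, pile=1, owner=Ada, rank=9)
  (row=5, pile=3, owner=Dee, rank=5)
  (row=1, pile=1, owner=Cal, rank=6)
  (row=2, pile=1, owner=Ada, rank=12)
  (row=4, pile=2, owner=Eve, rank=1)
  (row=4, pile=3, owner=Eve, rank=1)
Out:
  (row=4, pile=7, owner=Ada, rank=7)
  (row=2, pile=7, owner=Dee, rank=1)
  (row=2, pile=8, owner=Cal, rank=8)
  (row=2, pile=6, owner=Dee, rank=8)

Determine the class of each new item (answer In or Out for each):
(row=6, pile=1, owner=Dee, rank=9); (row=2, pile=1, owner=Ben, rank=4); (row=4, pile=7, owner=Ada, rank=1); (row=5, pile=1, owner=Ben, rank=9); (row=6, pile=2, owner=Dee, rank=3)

In, In, Out, In, In

The pattern is that an item is 'In' exactly when: pile ≤ 3.
In: (row=6, pile=1, owner=Dee, rank=9), since pile = 1.
In: (row=2, pile=1, owner=Ben, rank=4), since pile = 1.
Out: (row=4, pile=7, owner=Ada, rank=1), since pile = 7.
In: (row=5, pile=1, owner=Ben, rank=9), since pile = 1.
In: (row=6, pile=2, owner=Dee, rank=3), since pile = 2.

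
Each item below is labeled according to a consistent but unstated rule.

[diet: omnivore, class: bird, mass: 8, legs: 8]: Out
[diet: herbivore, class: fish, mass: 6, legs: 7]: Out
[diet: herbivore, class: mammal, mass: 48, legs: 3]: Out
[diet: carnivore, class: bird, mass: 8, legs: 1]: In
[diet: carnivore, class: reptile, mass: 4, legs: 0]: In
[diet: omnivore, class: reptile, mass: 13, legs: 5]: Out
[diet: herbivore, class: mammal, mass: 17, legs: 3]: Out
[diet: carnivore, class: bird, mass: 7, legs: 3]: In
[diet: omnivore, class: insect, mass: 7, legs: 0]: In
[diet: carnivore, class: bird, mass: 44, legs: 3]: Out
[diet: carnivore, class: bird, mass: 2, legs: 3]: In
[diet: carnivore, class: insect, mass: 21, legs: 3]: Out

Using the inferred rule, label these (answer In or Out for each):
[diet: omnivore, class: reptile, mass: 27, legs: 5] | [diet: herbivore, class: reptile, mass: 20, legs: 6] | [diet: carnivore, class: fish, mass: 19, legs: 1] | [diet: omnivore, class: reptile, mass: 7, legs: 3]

Out, Out, Out, In

A rule that fits every label: legs ≤ 3 AND mass ≤ 8 — true of each 'In' example, false of each 'Out' one.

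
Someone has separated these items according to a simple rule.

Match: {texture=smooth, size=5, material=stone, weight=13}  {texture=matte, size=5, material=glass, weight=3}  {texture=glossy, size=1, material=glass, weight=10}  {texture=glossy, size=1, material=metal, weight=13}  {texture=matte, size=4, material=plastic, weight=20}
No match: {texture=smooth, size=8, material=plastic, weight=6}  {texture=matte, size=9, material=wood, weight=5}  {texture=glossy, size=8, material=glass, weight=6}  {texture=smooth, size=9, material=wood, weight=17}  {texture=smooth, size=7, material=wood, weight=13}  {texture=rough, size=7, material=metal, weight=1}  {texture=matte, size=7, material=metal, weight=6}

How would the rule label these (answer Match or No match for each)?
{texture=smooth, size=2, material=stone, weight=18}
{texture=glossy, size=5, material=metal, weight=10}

Match, Match

The pattern is that an item is 'Match' exactly when: size ≤ 5.
{texture=smooth, size=2, material=stone, weight=18}: size = 2 — matches, so Match.
{texture=glossy, size=5, material=metal, weight=10}: size = 5 — matches, so Match.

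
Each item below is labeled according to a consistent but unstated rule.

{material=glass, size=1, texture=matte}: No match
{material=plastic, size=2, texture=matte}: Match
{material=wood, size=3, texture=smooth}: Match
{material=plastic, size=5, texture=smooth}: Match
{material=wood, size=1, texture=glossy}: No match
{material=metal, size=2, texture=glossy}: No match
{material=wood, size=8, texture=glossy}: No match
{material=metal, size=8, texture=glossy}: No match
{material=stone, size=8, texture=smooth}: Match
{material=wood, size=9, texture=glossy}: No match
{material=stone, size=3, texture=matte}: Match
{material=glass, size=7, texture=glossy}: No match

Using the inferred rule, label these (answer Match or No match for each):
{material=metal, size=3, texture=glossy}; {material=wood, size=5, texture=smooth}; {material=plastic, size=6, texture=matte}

One predicate separates the groups cleanly: texture is not glossy AND size ≥ 2.
No match: {material=metal, size=3, texture=glossy}, since texture is glossy, size = 3.
Match: {material=wood, size=5, texture=smooth}, since texture is smooth, size = 5.
Match: {material=plastic, size=6, texture=matte}, since texture is matte, size = 6.

No match, Match, Match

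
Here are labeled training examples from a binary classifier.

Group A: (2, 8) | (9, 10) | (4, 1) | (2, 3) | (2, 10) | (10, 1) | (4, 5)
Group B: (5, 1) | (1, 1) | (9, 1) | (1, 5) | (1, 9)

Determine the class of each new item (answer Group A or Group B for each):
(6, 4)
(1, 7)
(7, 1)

Group A, Group B, Group B

Comparing the two groups points to one rule — product is even.
Group A: (6, 4), since 6·4 = 24. Group B: (1, 7), since 1·7 = 7. Group B: (7, 1), since 7·1 = 7.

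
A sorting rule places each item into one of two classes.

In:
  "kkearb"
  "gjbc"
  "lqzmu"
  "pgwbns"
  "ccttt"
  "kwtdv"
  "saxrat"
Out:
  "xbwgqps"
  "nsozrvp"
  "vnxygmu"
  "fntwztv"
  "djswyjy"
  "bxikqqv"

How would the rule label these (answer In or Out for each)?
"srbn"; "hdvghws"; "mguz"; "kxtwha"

In, Out, In, In

The simplest hypothesis consistent with all the labels is: length ≤ 6.
In: "srbn", since length 4.
Out: "hdvghws", since length 7.
In: "mguz", since length 4.
In: "kxtwha", since length 6.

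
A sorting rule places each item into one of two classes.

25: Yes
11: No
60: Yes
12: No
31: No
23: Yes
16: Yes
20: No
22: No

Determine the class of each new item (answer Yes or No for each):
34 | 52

Yes, Yes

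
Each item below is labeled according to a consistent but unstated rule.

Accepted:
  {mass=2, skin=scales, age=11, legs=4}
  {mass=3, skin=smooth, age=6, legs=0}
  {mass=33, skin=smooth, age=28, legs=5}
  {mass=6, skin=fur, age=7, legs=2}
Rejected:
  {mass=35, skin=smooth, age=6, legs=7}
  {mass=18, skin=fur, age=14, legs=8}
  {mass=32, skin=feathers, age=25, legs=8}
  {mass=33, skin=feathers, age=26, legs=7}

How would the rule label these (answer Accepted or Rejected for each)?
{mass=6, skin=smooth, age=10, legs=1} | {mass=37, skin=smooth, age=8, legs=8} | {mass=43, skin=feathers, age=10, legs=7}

Accepted, Rejected, Rejected

The distinguishing property — legs ≤ 5 — holds for all the 'Accepted' cases and none of the 'Rejected' cases.
{mass=6, skin=smooth, age=10, legs=1}: legs = 1 — fits, so Accepted.
{mass=37, skin=smooth, age=8, legs=8}: legs = 8 — does not pass, so Rejected.
{mass=43, skin=feathers, age=10, legs=7}: legs = 7 — does not pass, so Rejected.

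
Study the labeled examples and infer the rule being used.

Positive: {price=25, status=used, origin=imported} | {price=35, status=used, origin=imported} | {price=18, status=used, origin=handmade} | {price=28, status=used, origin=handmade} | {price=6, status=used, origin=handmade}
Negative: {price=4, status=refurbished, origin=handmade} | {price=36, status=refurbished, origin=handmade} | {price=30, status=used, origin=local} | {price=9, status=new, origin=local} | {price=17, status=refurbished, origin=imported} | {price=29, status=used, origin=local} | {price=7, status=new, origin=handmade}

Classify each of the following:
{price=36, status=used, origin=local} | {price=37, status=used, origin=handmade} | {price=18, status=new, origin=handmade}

Negative, Positive, Negative

Every 'Positive' example satisfies: origin is not local AND status is used. None of the 'Negative' examples do.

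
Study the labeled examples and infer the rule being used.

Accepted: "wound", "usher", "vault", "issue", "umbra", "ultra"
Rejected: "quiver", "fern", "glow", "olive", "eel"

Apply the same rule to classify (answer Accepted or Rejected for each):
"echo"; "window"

Rejected, Rejected

All 'Accepted' examples share one property — odd length AND contains 'u' — and every 'Rejected' example lacks it.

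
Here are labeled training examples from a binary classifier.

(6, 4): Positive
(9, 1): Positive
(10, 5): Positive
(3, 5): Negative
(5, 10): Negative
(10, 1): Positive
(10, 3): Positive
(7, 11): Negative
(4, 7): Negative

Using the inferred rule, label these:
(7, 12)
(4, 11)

Negative, Negative

A rule that fits every label: first > second — true of each 'Positive' example, false of each 'Negative' one.
(7, 12) → 7 < 12 → Negative. (4, 11) → 4 < 11 → Negative.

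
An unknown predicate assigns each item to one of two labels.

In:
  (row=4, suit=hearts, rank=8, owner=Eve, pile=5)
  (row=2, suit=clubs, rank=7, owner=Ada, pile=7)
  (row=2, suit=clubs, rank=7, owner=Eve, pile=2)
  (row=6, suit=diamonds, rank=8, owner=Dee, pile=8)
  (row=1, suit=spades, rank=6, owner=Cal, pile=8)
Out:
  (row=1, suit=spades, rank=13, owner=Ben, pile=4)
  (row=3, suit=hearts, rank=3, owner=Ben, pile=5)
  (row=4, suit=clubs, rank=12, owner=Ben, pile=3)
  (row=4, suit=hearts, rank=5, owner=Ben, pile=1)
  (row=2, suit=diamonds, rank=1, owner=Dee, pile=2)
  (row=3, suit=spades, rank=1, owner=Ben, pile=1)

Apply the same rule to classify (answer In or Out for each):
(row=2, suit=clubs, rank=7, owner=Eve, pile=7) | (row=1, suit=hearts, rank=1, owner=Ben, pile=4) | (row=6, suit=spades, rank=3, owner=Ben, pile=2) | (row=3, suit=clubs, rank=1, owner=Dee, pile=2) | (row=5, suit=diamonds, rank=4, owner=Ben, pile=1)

In, Out, Out, Out, Out

The simplest hypothesis consistent with all the labels is: rank ≥ 6 AND rank ≤ 8.
(row=2, suit=clubs, rank=7, owner=Eve, pile=7): rank = 7, qualifies → In.
(row=1, suit=hearts, rank=1, owner=Ben, pile=4): rank = 1, does not satisfy this → Out.
(row=6, suit=spades, rank=3, owner=Ben, pile=2): rank = 3, does not satisfy this → Out.
(row=3, suit=clubs, rank=1, owner=Dee, pile=2): rank = 1, does not satisfy this → Out.
(row=5, suit=diamonds, rank=4, owner=Ben, pile=1): rank = 4, does not satisfy this → Out.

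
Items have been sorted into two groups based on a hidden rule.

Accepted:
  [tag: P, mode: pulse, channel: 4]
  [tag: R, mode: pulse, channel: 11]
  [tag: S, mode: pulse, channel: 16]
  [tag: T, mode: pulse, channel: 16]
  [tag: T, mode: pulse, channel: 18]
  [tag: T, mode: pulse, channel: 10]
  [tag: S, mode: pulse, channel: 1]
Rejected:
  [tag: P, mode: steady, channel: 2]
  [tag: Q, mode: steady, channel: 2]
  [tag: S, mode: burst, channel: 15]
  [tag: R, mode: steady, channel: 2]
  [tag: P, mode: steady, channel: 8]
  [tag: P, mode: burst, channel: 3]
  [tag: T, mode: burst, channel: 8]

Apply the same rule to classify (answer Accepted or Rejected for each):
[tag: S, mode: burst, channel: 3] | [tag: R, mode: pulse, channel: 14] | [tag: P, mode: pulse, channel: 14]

Rejected, Accepted, Accepted

The common property of the 'Accepted' items is: mode is pulse. No 'Rejected' item has it.
[tag: S, mode: burst, channel: 3]: mode is burst, doesn't match → Rejected.
[tag: R, mode: pulse, channel: 14]: mode is pulse, meets the rule → Accepted.
[tag: P, mode: pulse, channel: 14]: mode is pulse, meets the rule → Accepted.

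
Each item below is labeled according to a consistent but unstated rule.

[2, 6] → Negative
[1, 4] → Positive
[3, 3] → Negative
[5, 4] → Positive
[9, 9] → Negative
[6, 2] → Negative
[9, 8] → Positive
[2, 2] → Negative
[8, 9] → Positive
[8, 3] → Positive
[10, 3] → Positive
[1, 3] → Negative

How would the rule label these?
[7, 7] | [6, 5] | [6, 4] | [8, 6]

Negative, Positive, Negative, Negative

The classifier is using: sum is odd.
Negative: [7, 7], since 7+7 = 14.
Positive: [6, 5], since 6+5 = 11.
Negative: [6, 4], since 6+4 = 10.
Negative: [8, 6], since 8+6 = 14.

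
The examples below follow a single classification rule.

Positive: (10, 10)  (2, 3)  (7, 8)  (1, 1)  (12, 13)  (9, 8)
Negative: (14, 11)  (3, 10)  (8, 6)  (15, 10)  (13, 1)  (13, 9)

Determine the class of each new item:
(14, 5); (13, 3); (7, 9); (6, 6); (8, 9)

Negative, Negative, Negative, Positive, Positive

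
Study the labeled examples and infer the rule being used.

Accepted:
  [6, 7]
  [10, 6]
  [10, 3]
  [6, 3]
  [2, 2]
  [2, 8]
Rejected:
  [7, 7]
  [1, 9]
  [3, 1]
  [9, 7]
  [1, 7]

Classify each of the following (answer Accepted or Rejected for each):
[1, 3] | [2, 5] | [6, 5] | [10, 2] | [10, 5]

The common property of the 'Accepted' items is: first is even. No 'Rejected' item has it.
[1, 3]: first 1 — doesn't qualify, so Rejected.
[2, 5]: first 2 — qualifies, so Accepted.
[6, 5]: first 6 — qualifies, so Accepted.
[10, 2]: first 10 — qualifies, so Accepted.
[10, 5]: first 10 — qualifies, so Accepted.

Rejected, Accepted, Accepted, Accepted, Accepted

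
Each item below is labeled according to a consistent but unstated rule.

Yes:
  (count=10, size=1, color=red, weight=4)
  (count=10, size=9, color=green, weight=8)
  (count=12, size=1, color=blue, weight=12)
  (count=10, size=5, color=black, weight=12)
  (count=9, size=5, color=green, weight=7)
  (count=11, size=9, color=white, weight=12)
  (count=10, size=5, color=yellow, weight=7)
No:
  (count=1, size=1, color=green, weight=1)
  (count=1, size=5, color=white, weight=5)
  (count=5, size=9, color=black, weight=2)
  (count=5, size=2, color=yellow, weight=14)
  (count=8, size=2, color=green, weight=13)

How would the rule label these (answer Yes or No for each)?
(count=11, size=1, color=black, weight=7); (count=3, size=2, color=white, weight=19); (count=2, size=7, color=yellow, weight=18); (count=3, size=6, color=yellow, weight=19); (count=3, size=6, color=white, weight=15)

Yes, No, No, No, No

The pattern is that an item is 'Yes' exactly when: count ≥ 9.
(count=11, size=1, color=black, weight=7): Yes (count = 11).
(count=3, size=2, color=white, weight=19): No (count = 3).
(count=2, size=7, color=yellow, weight=18): No (count = 2).
(count=3, size=6, color=yellow, weight=19): No (count = 3).
(count=3, size=6, color=white, weight=15): No (count = 3).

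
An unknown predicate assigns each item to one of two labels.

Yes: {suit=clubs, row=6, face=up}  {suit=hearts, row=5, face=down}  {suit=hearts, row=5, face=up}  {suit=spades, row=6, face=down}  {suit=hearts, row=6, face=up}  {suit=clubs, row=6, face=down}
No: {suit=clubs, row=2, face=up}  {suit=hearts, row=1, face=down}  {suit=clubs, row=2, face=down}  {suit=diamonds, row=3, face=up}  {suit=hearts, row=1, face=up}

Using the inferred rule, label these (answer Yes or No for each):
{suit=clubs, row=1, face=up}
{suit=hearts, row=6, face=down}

No, Yes

One predicate separates the groups cleanly: row ≥ 5.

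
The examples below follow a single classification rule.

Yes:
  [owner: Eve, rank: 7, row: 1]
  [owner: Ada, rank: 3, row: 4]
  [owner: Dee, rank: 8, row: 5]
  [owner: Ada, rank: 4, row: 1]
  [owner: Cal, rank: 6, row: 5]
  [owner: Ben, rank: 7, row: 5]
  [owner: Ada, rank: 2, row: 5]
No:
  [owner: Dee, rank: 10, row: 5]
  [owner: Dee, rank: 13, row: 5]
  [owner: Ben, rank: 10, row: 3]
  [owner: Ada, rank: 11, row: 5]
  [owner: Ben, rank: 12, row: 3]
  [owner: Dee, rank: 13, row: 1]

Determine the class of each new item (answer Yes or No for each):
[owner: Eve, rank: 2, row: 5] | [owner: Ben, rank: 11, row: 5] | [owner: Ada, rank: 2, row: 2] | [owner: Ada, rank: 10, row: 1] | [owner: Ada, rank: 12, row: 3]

Yes, No, Yes, No, No

A rule that fits every label: rank ≤ 8 — true of each 'Yes' example, false of each 'No' one.
[owner: Eve, rank: 2, row: 5]: rank = 2 — passes, so Yes.
[owner: Ben, rank: 11, row: 5]: rank = 11 — lacks this property, so No.
[owner: Ada, rank: 2, row: 2]: rank = 2 — passes, so Yes.
[owner: Ada, rank: 10, row: 1]: rank = 10 — lacks this property, so No.
[owner: Ada, rank: 12, row: 3]: rank = 12 — lacks this property, so No.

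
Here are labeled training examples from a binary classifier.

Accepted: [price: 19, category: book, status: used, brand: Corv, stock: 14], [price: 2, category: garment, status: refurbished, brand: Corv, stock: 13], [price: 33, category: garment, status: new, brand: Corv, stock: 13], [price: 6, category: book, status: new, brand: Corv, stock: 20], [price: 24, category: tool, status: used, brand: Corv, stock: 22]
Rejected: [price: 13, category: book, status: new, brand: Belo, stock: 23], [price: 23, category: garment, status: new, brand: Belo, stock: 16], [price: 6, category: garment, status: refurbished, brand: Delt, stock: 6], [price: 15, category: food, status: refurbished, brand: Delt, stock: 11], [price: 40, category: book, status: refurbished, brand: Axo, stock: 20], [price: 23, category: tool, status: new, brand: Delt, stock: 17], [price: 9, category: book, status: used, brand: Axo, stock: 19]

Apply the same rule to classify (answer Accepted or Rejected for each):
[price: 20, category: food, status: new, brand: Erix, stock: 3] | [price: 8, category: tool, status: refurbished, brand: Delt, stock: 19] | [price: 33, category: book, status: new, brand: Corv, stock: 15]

Rejected, Rejected, Accepted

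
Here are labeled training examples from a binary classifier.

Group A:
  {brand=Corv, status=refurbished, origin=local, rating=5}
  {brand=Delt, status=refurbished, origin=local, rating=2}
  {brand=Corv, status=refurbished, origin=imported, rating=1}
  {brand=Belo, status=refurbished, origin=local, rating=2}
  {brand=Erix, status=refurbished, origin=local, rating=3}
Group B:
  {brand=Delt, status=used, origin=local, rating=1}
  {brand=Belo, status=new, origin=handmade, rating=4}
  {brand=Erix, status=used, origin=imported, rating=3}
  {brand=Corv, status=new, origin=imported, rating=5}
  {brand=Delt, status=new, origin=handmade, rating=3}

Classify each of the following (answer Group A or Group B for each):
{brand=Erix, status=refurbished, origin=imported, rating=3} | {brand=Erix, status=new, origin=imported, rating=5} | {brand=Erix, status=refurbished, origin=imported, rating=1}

One predicate separates the groups cleanly: status is refurbished.

Group A, Group B, Group A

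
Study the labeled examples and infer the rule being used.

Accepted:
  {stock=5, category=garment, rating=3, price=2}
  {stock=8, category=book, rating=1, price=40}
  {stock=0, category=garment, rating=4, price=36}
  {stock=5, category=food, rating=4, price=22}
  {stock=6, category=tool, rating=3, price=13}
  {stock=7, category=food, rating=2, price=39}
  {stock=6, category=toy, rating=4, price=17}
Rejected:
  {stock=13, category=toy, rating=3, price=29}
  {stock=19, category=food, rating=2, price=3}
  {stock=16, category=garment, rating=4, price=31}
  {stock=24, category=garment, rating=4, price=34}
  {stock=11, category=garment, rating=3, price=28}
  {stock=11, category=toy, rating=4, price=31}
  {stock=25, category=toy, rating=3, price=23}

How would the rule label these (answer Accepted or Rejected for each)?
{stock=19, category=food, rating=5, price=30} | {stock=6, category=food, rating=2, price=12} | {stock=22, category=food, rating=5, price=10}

Rejected, Accepted, Rejected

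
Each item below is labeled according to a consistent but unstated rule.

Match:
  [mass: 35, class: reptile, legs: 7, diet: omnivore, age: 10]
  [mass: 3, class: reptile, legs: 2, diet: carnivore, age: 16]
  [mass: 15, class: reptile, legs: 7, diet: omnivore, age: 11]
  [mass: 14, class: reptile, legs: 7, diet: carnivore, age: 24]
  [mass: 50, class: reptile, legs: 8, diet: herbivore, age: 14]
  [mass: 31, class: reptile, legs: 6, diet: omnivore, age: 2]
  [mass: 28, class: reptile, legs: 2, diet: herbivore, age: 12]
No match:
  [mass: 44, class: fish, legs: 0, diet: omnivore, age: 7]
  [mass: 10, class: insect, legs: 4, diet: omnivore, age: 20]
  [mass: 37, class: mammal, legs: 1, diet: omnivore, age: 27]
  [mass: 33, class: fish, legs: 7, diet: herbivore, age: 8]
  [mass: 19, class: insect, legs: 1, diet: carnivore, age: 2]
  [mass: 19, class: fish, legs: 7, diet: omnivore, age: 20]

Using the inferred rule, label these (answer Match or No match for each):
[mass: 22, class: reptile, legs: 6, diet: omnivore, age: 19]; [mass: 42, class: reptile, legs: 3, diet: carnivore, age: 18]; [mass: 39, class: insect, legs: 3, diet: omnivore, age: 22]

The classifier is using: class is reptile.
[mass: 22, class: reptile, legs: 6, diet: omnivore, age: 19]: Match (class is reptile).
[mass: 42, class: reptile, legs: 3, diet: carnivore, age: 18]: Match (class is reptile).
[mass: 39, class: insect, legs: 3, diet: omnivore, age: 22]: No match (class is insect).

Match, Match, No match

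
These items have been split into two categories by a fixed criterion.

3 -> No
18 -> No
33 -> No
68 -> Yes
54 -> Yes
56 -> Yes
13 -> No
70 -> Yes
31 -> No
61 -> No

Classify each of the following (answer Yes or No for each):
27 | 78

No, Yes

The classifier is using: even AND at least 31.
27 — 27 is odd, 27 < 31, hence No. 78 — 78 is even, 78 ≥ 31, hence Yes.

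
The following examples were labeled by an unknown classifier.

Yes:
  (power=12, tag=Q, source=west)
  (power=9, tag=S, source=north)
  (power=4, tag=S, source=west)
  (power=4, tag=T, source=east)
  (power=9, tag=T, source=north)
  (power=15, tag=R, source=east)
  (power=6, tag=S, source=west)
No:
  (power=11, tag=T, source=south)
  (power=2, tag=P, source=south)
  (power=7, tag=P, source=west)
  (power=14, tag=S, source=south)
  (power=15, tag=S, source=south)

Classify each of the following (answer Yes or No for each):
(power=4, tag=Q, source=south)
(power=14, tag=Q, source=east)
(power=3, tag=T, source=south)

Rule: source is not south AND power ≠ 7. This holds for each 'Yes' example and fails for each 'No' one.
(power=4, tag=Q, source=south): source is south, power = 4 — lacks this property, so No. (power=14, tag=Q, source=east): source is east, power = 14 — qualifies, so Yes. (power=3, tag=T, source=south): source is south, power = 3 — lacks this property, so No.

No, Yes, No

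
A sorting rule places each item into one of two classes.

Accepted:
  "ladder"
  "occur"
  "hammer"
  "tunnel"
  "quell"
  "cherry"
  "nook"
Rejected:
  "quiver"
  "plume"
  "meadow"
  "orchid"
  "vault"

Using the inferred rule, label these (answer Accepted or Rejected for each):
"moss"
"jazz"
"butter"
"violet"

Accepted, Accepted, Accepted, Rejected

Every 'Accepted' example satisfies: has a double letter. None of the 'Rejected' examples do.
"moss": 'ss' doubled — meets the rule, so Accepted.
"jazz": 'zz' doubled — meets the rule, so Accepted.
"butter": 'tt' doubled — meets the rule, so Accepted.
"violet": no doubled letter — does not satisfy this, so Rejected.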